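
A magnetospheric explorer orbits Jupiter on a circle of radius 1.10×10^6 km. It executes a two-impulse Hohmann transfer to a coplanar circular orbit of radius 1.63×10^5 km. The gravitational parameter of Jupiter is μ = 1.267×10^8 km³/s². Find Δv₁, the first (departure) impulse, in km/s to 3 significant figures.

Δv₁ = 5.28 km/s

Transfer-ellipse semi-major axis a_t = (r₁ + r₂)/2 = (1.100×10^6 + 1.630×10^5)/2 = 6.315×10^5 km.
Circular speed at r = 1.100×10^6 km: v_c = √(μ/r) = 10.7323 km/s.
Vis-viva on the transfer ellipse at r = 1.100×10^6 km gives v_t = √[μ(2/r − 1/a_t)] = 5.45254 km/s.
Δv₁ = |v_t − v_c| = |5.45254 − 10.7323| = 5.280 km/s.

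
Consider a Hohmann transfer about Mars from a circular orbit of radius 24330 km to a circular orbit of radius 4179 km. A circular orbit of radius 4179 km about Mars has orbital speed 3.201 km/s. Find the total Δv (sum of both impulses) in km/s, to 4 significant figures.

From the circular-orbit relation v² = μ/r at r = 4179 km: μ = v²r = (3.201)² × 4179 = 42819.7 km³/s².
Semi-major axis of the transfer orbit: a_t = (24330 + 4179)/2 = 14254.5 km.
Circular speed at r₁: v₁ = √(μ/r₁) = √(42819.7/24330) = 1.3266 km/s.
Transfer-orbit speed at r₁ (v² = μ(2/r − 1/a)): v_a = √[μ(2/r₁ − 1/a_t)] = 0.71831 km/s.
First burn Δv₁ = |v_a − v₁| = 0.6083 km/s.
Circular speed at r₂: v₂ = √(μ/r₂) = 3.201 km/s.
Transfer-orbit speed at r₂: v_p = √[μ(2/r₂ − 1/a_t)] = 4.182 km/s.
Second burn Δv₂ = |v₂ − v_p| = 0.9810 km/s.
Total Δv = Δv₁ + Δv₂ = 1.589 km/s.

Δv = 1.589 km/s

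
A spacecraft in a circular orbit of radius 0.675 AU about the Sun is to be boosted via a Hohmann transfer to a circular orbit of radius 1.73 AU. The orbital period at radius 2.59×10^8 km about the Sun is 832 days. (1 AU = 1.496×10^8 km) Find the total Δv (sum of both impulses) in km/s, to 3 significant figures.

From Kepler's third law T² = 4π²r³/μ at r = 2.59×10^8 km, T = 832 days = 832 × 86400 s = 7.18848×10^7 s: μ = 4π²r³/T² = 1.32735×10^11 km³/s².
In km: r₁ = 0.675 × 1.496×10^8 = 1.0098×10^8 km; r₂ = 1.73 × 1.496×10^8 = 2.58808×10^8 km.
Semi-major axis of the transfer orbit: a_t = (1.0098×10^8 + 2.58808×10^8)/2 = 1.79894×10^8 km.
At r₁ the circular-orbit speed is v₁ = √(μ/r₁) = 36.256 km/s.
Transfer-orbit speed at r₁ (vis-viva): v_p = √[μ(2/r₁ − 1/a_t)] = 43.487 km/s.
First burn Δv₁ = |v_p − v₁| = 7.231 km/s.
At r₂, v₂ = √(μ/r₂) = 22.6466 km/s.
Transfer-orbit speed at r₂: v_a = √[μ(2/r₂ − 1/a_t)] = 16.9673 km/s.
Second burn Δv₂ = |v₂ − v_a| = 5.679 km/s.
Δv = Δv₁ + Δv₂ = 7.231 + 5.679 = 12.91 km/s.

Δv = 12.9 km/s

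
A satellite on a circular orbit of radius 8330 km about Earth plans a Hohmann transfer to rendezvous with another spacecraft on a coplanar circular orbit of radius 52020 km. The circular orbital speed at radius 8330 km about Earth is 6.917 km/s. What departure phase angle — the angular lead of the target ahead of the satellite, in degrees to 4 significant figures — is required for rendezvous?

From the circular-orbit relation v² = μ/r at r = 8330 km: μ = v²r = (6.917)² × 8330 = 3.98548×10^5 km³/s².
Semi-major axis of the transfer orbit: a_t = (8330 + 52020)/2 = 30175 km.
Transfer time t = π√(a_t³/μ) = 26084 s.
The target's mean motion on its circular orbit is ω₂ = √(μ/r₂³) = 5.3209×10^-5 rad/s.
Angle swept by the target during transfer: ω₂·t = 1.3879 rad = 79.52°.
The satellite traverses 180° on the transfer ellipse, so the target must lead by 180° − 79.52° = 100.5°.

φ = 100.5°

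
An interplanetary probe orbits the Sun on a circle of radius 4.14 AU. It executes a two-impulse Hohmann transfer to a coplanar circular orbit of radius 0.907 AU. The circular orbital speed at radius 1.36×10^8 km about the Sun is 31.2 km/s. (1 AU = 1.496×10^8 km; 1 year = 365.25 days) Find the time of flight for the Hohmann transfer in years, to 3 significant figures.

From the circular-orbit relation v² = μ/r at r = 1.36×10^8 km: μ = v²r = (31.2)² × 1.36×10^8 = 1.32388×10^11 km³/s².
In km: r₁ = 4.14 × 1.496×10^8 = 6.19344×10^8 km; r₂ = 0.907 × 1.496×10^8 = 1.356872×10^8 km.
Transfer-ellipse semi-major axis a_t = (r₁ + r₂)/2 = (6.19344×10^8 + 1.356872×10^8)/2 = 3.775156×10^8 km.
By Kepler's third law the transfer-orbit period is T = 2π√(a_t³/μ), so t = T/2 = 6.333×10^7 s.
Converting: 6.333×10^7 s ÷ 3.15576×10^7 s/year (365.25 × 86400) = 2.01 years.

t = 2.01 years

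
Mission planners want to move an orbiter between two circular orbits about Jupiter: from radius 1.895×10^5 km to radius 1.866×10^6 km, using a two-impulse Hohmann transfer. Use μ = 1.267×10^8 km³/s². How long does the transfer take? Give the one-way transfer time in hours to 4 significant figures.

t = 80.78 hours

The Hohmann ellipse has a_t = (r₁ + r₂)/2 = 1.02775×10^6 km.
Transfer time t = π√(a_t³/μ) = π√((1.02775×10^6)³ / 1.267×10^8) = 2.908×10^5 s.
Converting: 2.908×10^5 s ÷ 3600 s/hour = 80.78 hours.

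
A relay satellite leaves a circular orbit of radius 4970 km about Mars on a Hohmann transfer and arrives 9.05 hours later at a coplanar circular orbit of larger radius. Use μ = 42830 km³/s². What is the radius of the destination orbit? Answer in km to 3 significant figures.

r₂ = 28300 km

Transfer time t = 9.05 hours = 32580 s, and t = π√(a_t³/μ).
So a_t = (μ t²/π²)^(1/3) = (42830 × (32580)² / π²)^(1/3) = 16639 km.
Since a_t = (r₁ + r₂)/2, r₂ = 2a_t − r₁ = 2×16639 − 4970 = 28308 km.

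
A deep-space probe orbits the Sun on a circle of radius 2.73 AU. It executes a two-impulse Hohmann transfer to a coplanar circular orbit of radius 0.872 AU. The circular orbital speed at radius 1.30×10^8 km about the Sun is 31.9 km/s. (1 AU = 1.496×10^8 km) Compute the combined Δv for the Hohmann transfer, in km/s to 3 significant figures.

From the circular-orbit relation v² = μ/r at r = 1.30×10^8 km: μ = v²r = (31.9)² × 1.30×10^8 = 1.32289×10^11 km³/s².
In km: r₁ = 2.73 × 1.496×10^8 = 4.08408×10^8 km; r₂ = 0.872 × 1.496×10^8 = 1.304512×10^8 km.
Semi-major axis of the transfer orbit: a_t = (4.08408×10^8 + 1.304512×10^8)/2 = 2.694296×10^8 km.
Circular speed at r₁: v₁ = √(μ/r₁) = √(1.32289×10^11/4.08408×10^8) = 17.9976 km/s.
On the transfer ellipse at r₁, vis-viva equation gives v_a = √[μ(2/r₁ − 1/a_t)] = 12.5232 km/s.
First burn Δv₁ = |v_a − v₁| = 5.474 km/s.
At r₂, v₂ = √(μ/r₂) = 31.845 km/s.
Transfer-orbit speed at r₂: v_p = √[μ(2/r₂ − 1/a_t)] = 39.207 km/s.
Second burn Δv₂ = |v₂ − v_p| = 7.362 km/s.
Total Δv = Δv₁ + Δv₂ = 12.84 km/s.

Δv = 12.8 km/s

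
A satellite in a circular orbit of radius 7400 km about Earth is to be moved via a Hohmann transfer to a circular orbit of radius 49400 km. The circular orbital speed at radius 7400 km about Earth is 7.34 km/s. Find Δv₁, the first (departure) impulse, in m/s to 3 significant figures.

From the circular-orbit relation v² = μ/r at r = 7400 km: μ = v²r = (7.34)² × 7400 = 3.98679×10^5 km³/s².
The Hohmann ellipse has a_t = (r₁ + r₂)/2 = 28400 km.
Circular speed at r = 7400 km: v_c = √(μ/r) = 7.340 km/s.
Transfer-orbit speed at the same r (vis-viva, a = a_t): v_t = √[μ(2/r − 1/a_t)] = 9.681 km/s.
Δv₁ = |v_t − v_c| = |9.681 − 7.340| = 2.341 km/s.

Δv₁ = 2340 m/s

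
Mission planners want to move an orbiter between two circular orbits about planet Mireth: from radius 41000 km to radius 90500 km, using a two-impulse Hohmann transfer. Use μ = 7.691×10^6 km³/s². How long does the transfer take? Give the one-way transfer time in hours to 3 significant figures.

Semi-major axis of the transfer orbit: a_t = (41000 + 90500)/2 = 65750 km.
Half the transfer-orbit period gives t = π√(a_t³/μ) = 19100 s.
Converting: 19100 s ÷ 3600 s/hour = 5.31 hours.

t = 5.31 hours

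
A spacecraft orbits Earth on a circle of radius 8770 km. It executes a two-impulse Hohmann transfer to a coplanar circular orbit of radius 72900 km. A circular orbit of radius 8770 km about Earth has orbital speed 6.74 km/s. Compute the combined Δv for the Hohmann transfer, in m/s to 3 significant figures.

Δv = 3520 m/s

From the circular-orbit relation v² = μ/r at r = 8770 km: μ = v²r = (6.74)² × 8770 = 3.98400×10^5 km³/s².
The Hohmann ellipse has a_t = (r₁ + r₂)/2 = 40835 km.
At r₁ the circular-orbit speed is v₁ = √(μ/r₁) = 6.7400 km/s.
Transfer-orbit speed at r₁ (v² = μ(2/r − 1/a)): v_p = √[μ(2/r₁ − 1/a_t)] = 9.0055 km/s.
First burn Δv₁ = |v_p − v₁| = 2.2655 km/s.
Circular speed at r₂: v₂ = √(μ/r₂) = 2.33774 km/s.
Transfer-orbit speed at r₂: v_a = √[μ(2/r₂ − 1/a_t)] = 1.08338 km/s.
Second burn Δv₂ = |v₂ − v_a| = 1.2544 km/s.
Total Δv = Δv₁ + Δv₂ = 3.520 km/s.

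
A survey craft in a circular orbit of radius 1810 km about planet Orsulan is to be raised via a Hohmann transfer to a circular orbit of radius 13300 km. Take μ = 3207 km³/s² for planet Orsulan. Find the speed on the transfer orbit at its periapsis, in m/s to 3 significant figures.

The Hohmann ellipse has a_t = (r₁ + r₂)/2 = 7555 km.
At periapsis, r = 1810 km.
Applying v² = μ(2/r − 1/a_t): v = 1.766 km/s.

v = 1770 m/s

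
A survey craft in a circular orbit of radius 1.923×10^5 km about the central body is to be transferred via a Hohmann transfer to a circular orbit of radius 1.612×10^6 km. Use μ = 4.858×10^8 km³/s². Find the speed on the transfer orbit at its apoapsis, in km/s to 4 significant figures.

v = 8.015 km/s

The Hohmann ellipse has a_t = (r₁ + r₂)/2 = 9.0215×10^5 km.
The apoapsis of the transfer ellipse is at r = 1.612×10^6 km.
From the vis-viva equation, v = √[μ(2/r − 1/a_t)] = 8.015 km/s.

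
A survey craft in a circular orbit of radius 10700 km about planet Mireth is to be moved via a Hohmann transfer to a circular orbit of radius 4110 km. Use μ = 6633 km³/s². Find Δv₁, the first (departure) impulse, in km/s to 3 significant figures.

Δv₁ = 0.201 km/s

Transfer-ellipse semi-major axis a_t = (r₁ + r₂)/2 = (10700 + 4110)/2 = 7405 km.
On the circular orbit at r = 10700 km, v_c = √(μ/r) = 0.78734 km/s.
Transfer-orbit speed at the same r (vis-viva, a = a_t): v_t = √[μ(2/r − 1/a_t)] = 0.58657 km/s.
Δv₁ = |v_t − v_c| = |0.58657 − 0.78734| = 0.2008 km/s.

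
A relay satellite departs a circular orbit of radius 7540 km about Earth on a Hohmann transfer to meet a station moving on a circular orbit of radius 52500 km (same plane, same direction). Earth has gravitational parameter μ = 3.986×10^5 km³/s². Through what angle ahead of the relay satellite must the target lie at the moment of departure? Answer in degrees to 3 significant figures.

φ = 102°

Transfer-ellipse semi-major axis a_t = (r₁ + r₂)/2 = (7540 + 52500)/2 = 30020 km.
The half-period of the transfer ellipse is t = π√(a_t³/μ) = 25882 s.
The target's mean motion on its circular orbit is ω₂ = √(μ/r₂³) = 5.2484×10^-5 rad/s.
Angle swept by the target during transfer: ω₂·t = 1.3584 rad = 77.83°.
The relay satellite traverses 180° on the transfer ellipse, so the target must lead by 180° − 77.83° = 102°.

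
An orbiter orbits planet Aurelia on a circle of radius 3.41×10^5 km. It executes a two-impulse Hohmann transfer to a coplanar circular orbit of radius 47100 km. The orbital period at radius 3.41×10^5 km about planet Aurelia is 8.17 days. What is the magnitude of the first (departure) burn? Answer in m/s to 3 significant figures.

From Kepler's third law T² = 4π²r³/μ at r = 3.41×10^5 km, T = 8.17 days = 8.17 × 86400 s = 7.05888×10^5 s: μ = 4π²r³/T² = 3.14160×10^6 km³/s².
Transfer-ellipse semi-major axis a_t = (r₁ + r₂)/2 = (3.410×10^5 + 47100)/2 = 1.9405×10^5 km.
On the circular orbit at r = 3.410×10^5 km, v_c = √(μ/r) = 3.035 km/s.
Vis-viva on the transfer ellipse at r = 3.410×10^5 km gives v_t = √[μ(2/r − 1/a_t)] = 1.495 km/s.
Δv₁ = |v_t − v_c| = |1.495 − 3.035| = 1.540 km/s.

Δv₁ = 1540 m/s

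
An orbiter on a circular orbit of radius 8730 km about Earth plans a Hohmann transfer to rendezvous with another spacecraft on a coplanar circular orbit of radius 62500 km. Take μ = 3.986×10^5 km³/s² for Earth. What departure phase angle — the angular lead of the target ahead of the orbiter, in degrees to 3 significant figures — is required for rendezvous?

The Hohmann ellipse has a_t = (r₁ + r₂)/2 = 35615 km.
Transfer time t = π√(a_t³/μ) = 33445 s.
Target angular speed ω₂ = √(μ/r₂³) = 4.0406×10^-5 rad/s.
Angle swept by the target during transfer: ω₂·t = 1.3514 rad = 77.43°.
Arrival is 180° from departure on the ellipse, so φ = 180° − 77.43° = 103°.

φ = 103°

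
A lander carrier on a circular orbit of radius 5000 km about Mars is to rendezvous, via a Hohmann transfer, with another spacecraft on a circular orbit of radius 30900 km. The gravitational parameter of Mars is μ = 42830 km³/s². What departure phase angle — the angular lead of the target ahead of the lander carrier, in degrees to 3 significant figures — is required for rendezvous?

φ = 100°

Semi-major axis of the transfer orbit: a_t = (5000 + 30900)/2 = 17950 km.
Transfer time t = π√(a_t³/μ) = 36510 s.
The target's mean motion on its circular orbit is ω₂ = √(μ/r₂³) = 3.810×10^-5 rad/s.
Angle swept by the target during transfer: ω₂·t = 1.391 rad = 79.70°.
The lander carrier traverses 180° on the transfer ellipse, so the target must lead by 180° − 79.70° = 100°.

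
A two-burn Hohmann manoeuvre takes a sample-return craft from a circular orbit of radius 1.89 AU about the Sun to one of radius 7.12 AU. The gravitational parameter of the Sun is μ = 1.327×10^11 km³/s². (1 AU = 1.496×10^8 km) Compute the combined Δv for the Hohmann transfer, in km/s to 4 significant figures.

Δv = 9.503 km/s

In km: r₁ = 1.89 × 1.496×10^8 = 2.82744×10^8 km; r₂ = 7.12 × 1.496×10^8 = 1.065152×10^9 km.
The Hohmann ellipse has a_t = (r₁ + r₂)/2 = 6.73948×10^8 km.
At r₁ the circular-orbit speed is v₁ = √(μ/r₁) = 21.664 km/s.
Transfer-orbit speed at r₁ (v² = μ(2/r − 1/a)): v_p = √[μ(2/r₁ − 1/a_t)] = 27.235 km/s.
First burn Δv₁ = |v_p − v₁| = 5.571 km/s.
At r₂, v₂ = √(μ/r₂) = 11.162 km/s.
Transfer-orbit speed at r₂: v_a = √[μ(2/r₂ − 1/a_t)] = 7.2296 km/s.
Second burn Δv₂ = |v₂ − v_a| = 3.932 km/s.
Total Δv = Δv₁ + Δv₂ = 9.503 km/s.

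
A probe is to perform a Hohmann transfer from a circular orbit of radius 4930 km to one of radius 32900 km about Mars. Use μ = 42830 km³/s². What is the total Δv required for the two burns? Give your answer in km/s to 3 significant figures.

Δv = 1.50 km/s

The Hohmann ellipse has a_t = (r₁ + r₂)/2 = 18915 km.
Circular speed at r₁: v₁ = √(μ/r₁) = √(42830/4930) = 2.9475 km/s.
Transfer-orbit speed at r₁ (vis-viva): v_p = √[μ(2/r₁ − 1/a_t)] = 3.8873 km/s.
First burn Δv₁ = |v_p − v₁| = 0.9398 km/s.
Circular speed at r₂: v₂ = √(μ/r₂) = 1.141 km/s.
Transfer-orbit speed at r₂: v_a = √[μ(2/r₂ − 1/a_t)] = 0.5825 km/s.
Second burn Δv₂ = |v₂ − v_a| = 0.5585 km/s.
Total Δv = Δv₁ + Δv₂ = 1.498 km/s.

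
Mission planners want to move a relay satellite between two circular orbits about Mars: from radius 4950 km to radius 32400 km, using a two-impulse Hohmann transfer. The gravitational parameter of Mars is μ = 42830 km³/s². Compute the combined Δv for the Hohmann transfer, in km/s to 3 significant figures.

Semi-major axis of the transfer orbit: a_t = (4950 + 32400)/2 = 18675 km.
At r₁ the circular-orbit speed is v₁ = √(μ/r₁) = 2.9415 km/s.
On the transfer ellipse at r₁, vis-viva equation gives v_p = √[μ(2/r₁ − 1/a_t)] = 3.8745 km/s.
First burn Δv₁ = |v_p − v₁| = 0.9330 km/s.
At r₂, v₂ = √(μ/r₂) = 1.1497 km/s.
Transfer-orbit speed at r₂: v_a = √[μ(2/r₂ − 1/a_t)] = 0.59193 km/s.
Second burn Δv₂ = |v₂ − v_a| = 0.5578 km/s.
Δv = Δv₁ + Δv₂ = 0.9330 + 0.5578 = 1.491 km/s.

Δv = 1.49 km/s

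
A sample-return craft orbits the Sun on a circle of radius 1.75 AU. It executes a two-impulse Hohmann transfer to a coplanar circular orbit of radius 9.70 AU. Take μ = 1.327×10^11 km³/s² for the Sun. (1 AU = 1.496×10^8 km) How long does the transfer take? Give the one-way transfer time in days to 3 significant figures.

In km: r₁ = 1.75 × 1.496×10^8 = 2.618×10^8 km; r₂ = 9.70 × 1.496×10^8 = 1.45112×10^9 km.
Transfer-ellipse semi-major axis a_t = (r₁ + r₂)/2 = (2.618×10^8 + 1.45112×10^9)/2 = 8.5646×10^8 km.
Half the transfer-orbit period gives t = π√(a_t³/μ) = 2.162×10^8 s.
Converting: 2.162×10^8 s ÷ 86400 s/day = 2500 days.

t = 2500 days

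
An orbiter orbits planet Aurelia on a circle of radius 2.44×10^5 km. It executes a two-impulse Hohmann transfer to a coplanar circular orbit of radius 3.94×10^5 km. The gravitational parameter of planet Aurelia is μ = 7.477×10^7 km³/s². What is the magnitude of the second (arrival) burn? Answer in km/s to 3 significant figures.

Δv₂ = 1.73 km/s

Semi-major axis of the transfer orbit: a_t = (2.440×10^5 + 3.940×10^5)/2 = 3.190×10^5 km.
On the circular orbit at r = 3.940×10^5 km, v_c = √(μ/r) = 13.776 km/s.
Vis-viva on the transfer ellipse at r = 3.940×10^5 km gives v_t = √[μ(2/r − 1/a_t)] = 12.048 km/s.
Δv₂ = |v_t − v_c| = |12.048 − 13.776| = 1.728 km/s.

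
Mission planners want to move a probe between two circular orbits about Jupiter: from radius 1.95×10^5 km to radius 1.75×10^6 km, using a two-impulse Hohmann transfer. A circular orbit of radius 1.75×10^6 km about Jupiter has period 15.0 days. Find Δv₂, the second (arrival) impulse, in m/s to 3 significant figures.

Δv₂ = 4690 m/s

From Kepler's third law T² = 4π²r³/μ at r = 1.75×10^6 km, T = 15.0 days = 15.0 × 86400 s = 1.296×10^6 s: μ = 4π²r³/T² = 1.25969×10^8 km³/s².
The Hohmann ellipse has a_t = (r₁ + r₂)/2 = 9.725×10^5 km.
Circular speed at r = 1.750×10^6 km: v_c = √(μ/r) = 8.484 km/s.
Transfer-orbit speed at the same r (vis-viva, a = a_t): v_t = √[μ(2/r − 1/a_t)] = 3.799 km/s.
Δv₂ = |v_t − v_c| = |3.799 − 8.484| = 4.685 km/s.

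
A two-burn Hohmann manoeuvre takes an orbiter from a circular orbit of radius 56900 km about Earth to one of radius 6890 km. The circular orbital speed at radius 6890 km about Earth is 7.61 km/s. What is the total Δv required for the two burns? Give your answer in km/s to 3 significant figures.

From the circular-orbit relation v² = μ/r at r = 6890 km: μ = v²r = (7.61)² × 6890 = 3.99014×10^5 km³/s².
Semi-major axis of the transfer orbit: a_t = (56900 + 6890)/2 = 31895 km.
At r₁ the circular-orbit speed is v₁ = √(μ/r₁) = 2.6481 km/s.
Transfer-orbit speed at r₁ (v² = μ(2/r − 1/a)): v_a = √[μ(2/r₁ − 1/a_t)] = 1.2308 km/s.
First burn Δv₁ = |v_a − v₁| = 1.4173 km/s.
At r₂, v₂ = √(μ/r₂) = 7.61000 km/s.
Transfer-orbit speed at r₂: v_p = √[μ(2/r₂ − 1/a_t)] = 10.1643 km/s.
Second burn Δv₂ = |v₂ − v_p| = 2.5543 km/s.
Total Δv = Δv₁ + Δv₂ = 3.972 km/s.

Δv = 3.97 km/s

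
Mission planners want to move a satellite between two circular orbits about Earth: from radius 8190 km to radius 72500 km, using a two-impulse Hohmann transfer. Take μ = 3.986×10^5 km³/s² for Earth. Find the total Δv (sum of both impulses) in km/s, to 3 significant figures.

Δv = 3.66 km/s

The Hohmann ellipse has a_t = (r₁ + r₂)/2 = 40345 km.
Circular speed at r₁: v₁ = √(μ/r₁) = √(3.986×10^5/8190) = 6.976 km/s.
On the transfer ellipse at r₁, vis-viva gives v_p = √[μ(2/r₁ − 1/a_t)] = 9.352 km/s.
First burn Δv₁ = |v_p − v₁| = 2.376 km/s.
At r₂, v₂ = √(μ/r₂) = 2.3448 km/s.
Transfer-orbit speed at r₂: v_a = √[μ(2/r₂ − 1/a_t)] = 1.0564 km/s.
Second burn Δv₂ = |v₂ − v_a| = 1.288 km/s.
Δv = Δv₁ + Δv₂ = 2.376 + 1.288 = 3.664 km/s.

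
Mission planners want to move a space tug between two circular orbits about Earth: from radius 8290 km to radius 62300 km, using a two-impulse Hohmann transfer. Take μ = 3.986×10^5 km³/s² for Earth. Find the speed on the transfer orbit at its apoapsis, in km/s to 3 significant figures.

Semi-major axis of the transfer orbit: a_t = (8290 + 62300)/2 = 35295 km.
At apoapsis, r = 62300 km.
Vis-viva: v = √[μ(2/r − 1/a_t)] = √[3.986×10^5 × (2/62300 − 1/35295)] = 1.226 km/s.

v = 1.23 km/s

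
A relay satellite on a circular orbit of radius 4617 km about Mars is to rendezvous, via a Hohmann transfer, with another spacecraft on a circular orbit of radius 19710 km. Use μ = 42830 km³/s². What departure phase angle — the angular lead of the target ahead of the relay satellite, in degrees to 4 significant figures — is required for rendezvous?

φ = 92.74°

The Hohmann ellipse has a_t = (r₁ + r₂)/2 = 12163.5 km.
The half-period of the transfer ellipse is t = π√(a_t³/μ) = 20360 s.
Target angular speed ω₂ = √(μ/r₂³) = 7.479×10^-5 rad/s.
Angle swept by the target during transfer: ω₂·t = 1.523 rad = 87.26°.
Arrival is 180° from departure on the ellipse, so φ = 180° − 87.26° = 92.74°.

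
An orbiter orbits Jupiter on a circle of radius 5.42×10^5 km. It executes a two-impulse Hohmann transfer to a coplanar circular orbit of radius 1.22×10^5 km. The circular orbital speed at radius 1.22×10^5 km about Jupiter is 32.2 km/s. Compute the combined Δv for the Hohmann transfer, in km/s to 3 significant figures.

Δv = 15.0 km/s

From the circular-orbit relation v² = μ/r at r = 1.22×10^5 km: μ = v²r = (32.2)² × 1.22×10^5 = 1.26494×10^8 km³/s².
Semi-major axis of the transfer orbit: a_t = (5.420×10^5 + 1.220×10^5)/2 = 3.320×10^5 km.
At r₁ the circular-orbit speed is v₁ = √(μ/r₁) = 15.277 km/s.
Transfer-orbit speed at r₁ (v² = μ(2/r − 1/a)): v_a = √[μ(2/r₁ − 1/a_t)] = 9.2608 km/s.
First burn Δv₁ = |v_a − v₁| = 6.016 km/s.
At r₂, v₂ = √(μ/r₂) = 32.200 km/s.
Transfer-orbit speed at r₂: v_p = √[μ(2/r₂ − 1/a_t)] = 41.142 km/s.
Second burn Δv₂ = |v₂ − v_p| = 8.942 km/s.
Total Δv = Δv₁ + Δv₂ = 14.96 km/s.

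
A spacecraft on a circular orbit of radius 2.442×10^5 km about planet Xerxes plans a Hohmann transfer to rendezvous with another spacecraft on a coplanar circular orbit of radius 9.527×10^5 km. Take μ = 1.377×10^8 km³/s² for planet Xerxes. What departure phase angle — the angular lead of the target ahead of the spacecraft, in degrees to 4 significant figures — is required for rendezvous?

Semi-major axis of the transfer orbit: a_t = (2.442×10^5 + 9.527×10^5)/2 = 5.9845×10^5 km.
Transfer time t = π√(a_t³/μ) = 1.239×10^5 s.
The target's mean motion on its circular orbit is ω₂ = √(μ/r₂³) = 1.262×10^-5 rad/s.
Angle swept by the target during transfer: ω₂·t = 1.564 rad = 89.61°.
Arrival is 180° from departure on the ellipse, so φ = 180° − 89.61° = 90.39°.

φ = 90.39°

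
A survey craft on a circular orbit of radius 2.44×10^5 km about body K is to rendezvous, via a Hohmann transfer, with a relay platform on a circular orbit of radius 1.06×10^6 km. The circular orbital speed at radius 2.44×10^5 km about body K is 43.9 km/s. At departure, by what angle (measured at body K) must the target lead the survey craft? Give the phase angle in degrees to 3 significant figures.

From the circular-orbit relation v² = μ/r at r = 2.44×10^5 km: μ = v²r = (43.9)² × 2.44×10^5 = 4.70239×10^8 km³/s².
Transfer-ellipse semi-major axis a_t = (r₁ + r₂)/2 = (2.440×10^5 + 1.060×10^6)/2 = 6.520×10^5 km.
The half-period of the transfer ellipse is t = π√(a_t³/μ) = 76270 s.
The target's mean motion on its circular orbit is ω₂ = √(μ/r₂³) = 1.987×10^-5 rad/s.
Angle swept by the target during transfer: ω₂·t = 1.5155 rad = 86.83°.
Arrival is 180° from departure on the ellipse, so φ = 180° − 86.83° = 93.2°.

φ = 93.2°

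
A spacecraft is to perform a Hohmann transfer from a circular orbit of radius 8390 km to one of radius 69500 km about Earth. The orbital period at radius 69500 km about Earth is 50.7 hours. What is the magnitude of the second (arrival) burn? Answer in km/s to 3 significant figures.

Δv₂ = 1.28 km/s

From Kepler's third law T² = 4π²r³/μ at r = 69500 km, T = 50.7 hours = 50.7 × 3600 s = 1.8252×10^5 s: μ = 4π²r³/T² = 3.97826×10^5 km³/s².
Transfer-ellipse semi-major axis a_t = (r₁ + r₂)/2 = (8390 + 69500)/2 = 38945 km.
On the circular orbit at r = 69500 km, v_c = √(μ/r) = 2.3925 km/s.
Vis-viva on the transfer ellipse at r = 69500 km gives v_t = √[μ(2/r − 1/a_t)] = 1.1105 km/s.
Δv₂ = |v_t − v_c| = |1.1105 − 2.3925| = 1.282 km/s.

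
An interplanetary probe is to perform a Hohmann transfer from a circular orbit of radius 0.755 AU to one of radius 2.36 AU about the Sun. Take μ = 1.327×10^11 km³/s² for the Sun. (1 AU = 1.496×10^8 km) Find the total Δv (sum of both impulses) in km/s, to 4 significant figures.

In km: r₁ = 0.755 × 1.496×10^8 = 1.12948×10^8 km; r₂ = 2.36 × 1.496×10^8 = 3.53056×10^8 km.
Semi-major axis of the transfer orbit: a_t = (1.12948×10^8 + 3.53056×10^8)/2 = 2.33002×10^8 km.
Circular speed at r₁: v₁ = √(μ/r₁) = √(1.327×10^11/1.12948×10^8) = 34.2765 km/s.
On the transfer ellipse at r₁, v² = μ(2/r − 1/a) gives v_p = √[μ(2/r₁ − 1/a_t)] = 42.1928 km/s.
First burn Δv₁ = |v_p − v₁| = 7.9163 km/s.
Circular speed at r₂: v₂ = √(μ/r₂) = 19.387 km/s.
Transfer-orbit speed at r₂: v_a = √[μ(2/r₂ − 1/a_t)] = 13.498 km/s.
Second burn Δv₂ = |v₂ − v_a| = 5.8890 km/s.
Total Δv = Δv₁ + Δv₂ = 13.81 km/s.

Δv = 13.81 km/s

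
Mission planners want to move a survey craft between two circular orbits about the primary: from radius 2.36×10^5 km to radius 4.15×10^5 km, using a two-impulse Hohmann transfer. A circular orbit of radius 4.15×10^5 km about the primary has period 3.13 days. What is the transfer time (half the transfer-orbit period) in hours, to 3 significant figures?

From Kepler's third law T² = 4π²r³/μ at r = 4.15×10^5 km, T = 3.13 days = 3.13 × 86400 s = 2.70432×10^5 s: μ = 4π²r³/T² = 3.85823×10^7 km³/s².
Semi-major axis of the transfer orbit: a_t = (2.360×10^5 + 4.150×10^5)/2 = 3.255×10^5 km.
By Kepler's third law the transfer-orbit period is T = 2π√(a_t³/μ), so t = T/2 = 93930 s.
Converting: 93930 s ÷ 3600 s/hour = 26.1 hours.

t = 26.1 hours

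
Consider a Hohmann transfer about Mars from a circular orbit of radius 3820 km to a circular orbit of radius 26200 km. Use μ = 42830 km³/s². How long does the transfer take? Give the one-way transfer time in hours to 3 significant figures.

t = 7.75 hours

Semi-major axis of the transfer orbit: a_t = (3820 + 26200)/2 = 15010 km.
Half the transfer-orbit period gives t = π√(a_t³/μ) = 27916 s.
Converting: 27916 s ÷ 3600 s/hour = 7.75 hours.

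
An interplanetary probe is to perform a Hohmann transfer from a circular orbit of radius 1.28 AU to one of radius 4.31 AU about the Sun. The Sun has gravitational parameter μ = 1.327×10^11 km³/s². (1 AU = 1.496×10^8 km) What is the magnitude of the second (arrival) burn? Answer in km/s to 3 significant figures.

Δv₂ = 4.64 km/s

In km: r₁ = 1.28 × 1.496×10^8 = 1.91488×10^8 km; r₂ = 4.31 × 1.496×10^8 = 6.44776×10^8 km.
Transfer-ellipse semi-major axis a_t = (r₁ + r₂)/2 = (1.91488×10^8 + 6.44776×10^8)/2 = 4.18132×10^8 km.
On the circular orbit at r = 6.44776×10^8 km, v_c = √(μ/r) = 14.346 km/s.
Vis-viva on the transfer ellipse at r = 6.44776×10^8 km gives v_t = √[μ(2/r − 1/a_t)] = 9.7083 km/s.
Δv₂ = |v_t − v_c| = |9.7083 − 14.346| = 4.638 km/s.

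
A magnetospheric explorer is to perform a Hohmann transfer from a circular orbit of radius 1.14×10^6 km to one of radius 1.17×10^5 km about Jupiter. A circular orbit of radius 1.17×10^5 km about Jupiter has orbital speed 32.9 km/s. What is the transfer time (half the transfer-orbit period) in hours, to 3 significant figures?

From the circular-orbit relation v² = μ/r at r = 1.17×10^5 km: μ = v²r = (32.9)² × 1.17×10^5 = 1.26642×10^8 km³/s².
The Hohmann ellipse has a_t = (r₁ + r₂)/2 = 6.285×10^5 km.
By Kepler's third law the transfer-orbit period is T = 2π√(a_t³/μ), so t = T/2 = 1.391×10^5 s.
Converting: 1.391×10^5 s ÷ 3600 s/hour = 38.6 hours.

t = 38.6 hours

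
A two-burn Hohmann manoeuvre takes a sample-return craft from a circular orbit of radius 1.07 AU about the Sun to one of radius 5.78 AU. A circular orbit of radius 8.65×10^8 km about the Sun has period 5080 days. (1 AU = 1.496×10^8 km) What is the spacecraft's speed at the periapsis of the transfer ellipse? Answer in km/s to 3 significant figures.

From Kepler's third law T² = 4π²r³/μ at r = 8.65×10^8 km, T = 5080 days = 5080 × 86400 s = 4.38912×10^8 s: μ = 4π²r³/T² = 1.32633×10^11 km³/s².
In km: r₁ = 1.07 × 1.496×10^8 = 1.60072×10^8 km; r₂ = 5.78 × 1.496×10^8 = 8.64688×10^8 km.
The Hohmann ellipse has a_t = (r₁ + r₂)/2 = 5.1238×10^8 km.
The periapsis of the transfer ellipse is at r = 1.60072×10^8 km.
Vis-viva: v = √[μ(2/r − 1/a_t)] = √[1.32633×10^11 × (2/1.60072×10^8 − 1/5.1238×10^8)] = 37.39 km/s.

v = 37.4 km/s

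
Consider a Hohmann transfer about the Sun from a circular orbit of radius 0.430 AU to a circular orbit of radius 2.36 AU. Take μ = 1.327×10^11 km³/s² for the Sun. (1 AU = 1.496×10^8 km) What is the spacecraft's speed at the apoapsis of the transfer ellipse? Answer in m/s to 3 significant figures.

v = 10800 m/s

In km: r₁ = 0.430 × 1.496×10^8 = 6.4328×10^7 km; r₂ = 2.36 × 1.496×10^8 = 3.53056×10^8 km.
Semi-major axis of the transfer orbit: a_t = (6.4328×10^7 + 3.53056×10^8)/2 = 2.08692×10^8 km.
At apoapsis, r = 3.53056×10^8 km.
Applying v² = μ(2/r − 1/a_t): v = 10.76 km/s.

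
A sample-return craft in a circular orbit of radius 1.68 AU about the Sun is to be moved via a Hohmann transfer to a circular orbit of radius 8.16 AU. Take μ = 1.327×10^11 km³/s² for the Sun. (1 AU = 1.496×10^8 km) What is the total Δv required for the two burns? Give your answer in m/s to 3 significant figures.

Δv = 10900 m/s

In km: r₁ = 1.68 × 1.496×10^8 = 2.51328×10^8 km; r₂ = 8.16 × 1.496×10^8 = 1.220736×10^9 km.
The Hohmann ellipse has a_t = (r₁ + r₂)/2 = 7.36032×10^8 km.
Circular speed at r₁: v₁ = √(μ/r₁) = √(1.327×10^11/2.51328×10^8) = 22.978 km/s.
On the transfer ellipse at r₁, v² = μ(2/r − 1/a) gives v_p = √[μ(2/r₁ − 1/a_t)] = 29.592 km/s.
First burn Δv₁ = |v_p − v₁| = 6.614 km/s.
At r₂, v₂ = √(μ/r₂) = 10.4262 km/s.
Transfer-orbit speed at r₂: v_a = √[μ(2/r₂ − 1/a_t)] = 6.09252 km/s.
Second burn Δv₂ = |v₂ − v_a| = 4.334 km/s.
Δv = Δv₁ + Δv₂ = 6.614 + 4.334 = 10.95 km/s.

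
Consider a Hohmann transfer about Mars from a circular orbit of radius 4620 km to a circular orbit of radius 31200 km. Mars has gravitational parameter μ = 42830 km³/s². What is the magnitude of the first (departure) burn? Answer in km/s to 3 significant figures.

Transfer-ellipse semi-major axis a_t = (r₁ + r₂)/2 = (4620 + 31200)/2 = 17910 km.
Circular speed at r = 4620 km: v_c = √(μ/r) = 3.0448 km/s.
Transfer-orbit speed at the same r (vis-viva, a = a_t): v_t = √[μ(2/r − 1/a_t)] = 4.0187 km/s.
Δv₁ = |v_t − v_c| = |4.0187 − 3.0448| = 0.9739 km/s.

Δv₁ = 0.974 km/s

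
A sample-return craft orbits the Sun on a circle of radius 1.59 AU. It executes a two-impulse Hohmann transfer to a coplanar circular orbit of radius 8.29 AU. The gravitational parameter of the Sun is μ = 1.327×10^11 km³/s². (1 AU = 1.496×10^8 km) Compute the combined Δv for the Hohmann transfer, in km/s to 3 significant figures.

In km: r₁ = 1.59 × 1.496×10^8 = 2.37864×10^8 km; r₂ = 8.29 × 1.496×10^8 = 1.240184×10^9 km.
Semi-major axis of the transfer orbit: a_t = (2.37864×10^8 + 1.240184×10^9)/2 = 7.39024×10^8 km.
Circular speed at r₁: v₁ = √(μ/r₁) = √(1.327×10^11/2.37864×10^8) = 23.6195 km/s.
On the transfer ellipse at r₁, vis-viva gives v_p = √[μ(2/r₁ − 1/a_t)] = 30.5974 km/s.
First burn Δv₁ = |v_p − v₁| = 6.978 km/s.
Circular speed at r₂: v₂ = √(μ/r₂) = 10.3441 km/s.
Transfer-orbit speed at r₂: v_a = √[μ(2/r₂ − 1/a_t)] = 5.86851 km/s.
Second burn Δv₂ = |v₂ − v_a| = 4.476 km/s.
Total Δv = Δv₁ + Δv₂ = 11.45 km/s.

Δv = 11.5 km/s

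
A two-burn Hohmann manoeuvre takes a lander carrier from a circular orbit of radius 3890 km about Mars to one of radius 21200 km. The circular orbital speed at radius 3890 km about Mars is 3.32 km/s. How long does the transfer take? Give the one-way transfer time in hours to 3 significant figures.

t = 5.92 hours

From the circular-orbit relation v² = μ/r at r = 3890 km: μ = v²r = (3.32)² × 3890 = 42877.1 km³/s².
The Hohmann ellipse has a_t = (r₁ + r₂)/2 = 12545 km.
Half the transfer-orbit period gives t = π√(a_t³/μ) = 21320 s.
Converting: 21320 s ÷ 3600 s/hour = 5.92 hours.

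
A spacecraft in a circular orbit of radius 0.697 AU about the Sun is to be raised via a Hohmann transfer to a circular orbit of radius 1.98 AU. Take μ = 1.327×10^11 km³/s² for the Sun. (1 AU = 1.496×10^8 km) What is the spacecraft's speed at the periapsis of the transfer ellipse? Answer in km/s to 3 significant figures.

v = 43.4 km/s

In km: r₁ = 0.697 × 1.496×10^8 = 1.042712×10^8 km; r₂ = 1.98 × 1.496×10^8 = 2.96208×10^8 km.
Semi-major axis of the transfer orbit: a_t = (1.042712×10^8 + 2.96208×10^8)/2 = 2.002396×10^8 km.
The periapsis of the transfer ellipse is at r = 1.042712×10^8 km.
From the vis-viva equation, v = √[μ(2/r − 1/a_t)] = 43.39 km/s.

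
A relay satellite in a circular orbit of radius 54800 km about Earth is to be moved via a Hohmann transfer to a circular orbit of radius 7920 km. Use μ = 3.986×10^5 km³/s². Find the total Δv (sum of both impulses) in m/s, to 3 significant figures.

Δv = 3630 m/s

Transfer-ellipse semi-major axis a_t = (r₁ + r₂)/2 = (54800 + 7920)/2 = 31360 km.
Circular speed at r₁: v₁ = √(μ/r₁) = √(3.986×10^5/54800) = 2.6970 km/s.
On the transfer ellipse at r₁, vis-viva gives v_a = √[μ(2/r₁ − 1/a_t)] = 1.3554 km/s.
First burn Δv₁ = |v_a − v₁| = 1.3416 km/s.
At r₂, v₂ = √(μ/r₂) = 7.09424 km/s.
Transfer-orbit speed at r₂: v_p = √[μ(2/r₂ − 1/a_t)] = 9.37796 km/s.
Second burn Δv₂ = |v₂ − v_p| = 2.2837 km/s.
Total Δv = Δv₁ + Δv₂ = 3.625 km/s.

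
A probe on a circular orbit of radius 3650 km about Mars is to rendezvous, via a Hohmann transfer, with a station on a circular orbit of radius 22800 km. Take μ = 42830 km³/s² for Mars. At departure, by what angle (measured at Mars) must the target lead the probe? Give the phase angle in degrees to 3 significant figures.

Semi-major axis of the transfer orbit: a_t = (3650 + 22800)/2 = 13225 km.
The half-period of the transfer ellipse is t = π√(a_t³/μ) = 23087 s.
Target angular speed ω₂ = √(μ/r₂³) = 6.0113×10^-5 rad/s.
Angle swept by the target during transfer: ω₂·t = 1.3878 rad = 79.52°.
The probe traverses 180° on the transfer ellipse, so the target must lead by 180° − 79.52° = 100°.

φ = 100°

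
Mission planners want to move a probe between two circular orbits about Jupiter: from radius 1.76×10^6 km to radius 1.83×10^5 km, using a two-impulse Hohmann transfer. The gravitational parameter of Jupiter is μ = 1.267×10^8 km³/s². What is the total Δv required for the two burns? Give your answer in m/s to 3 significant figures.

Δv = 13900 m/s

Semi-major axis of the transfer orbit: a_t = (1.760×10^6 + 1.830×10^5)/2 = 9.715×10^5 km.
At r₁ the circular-orbit speed is v₁ = √(μ/r₁) = 8.4846 km/s.
Transfer-orbit speed at r₁ (vis-viva): v_a = √[μ(2/r₁ − 1/a_t)] = 3.6824 km/s.
First burn Δv₁ = |v_a − v₁| = 4.8022 km/s.
At r₂, v₂ = √(μ/r₂) = 26.31254 km/s.
Transfer-orbit speed at r₂: v_p = √[μ(2/r₂ − 1/a_t)] = 35.41585 km/s.
Second burn Δv₂ = |v₂ − v_p| = 9.1033 km/s.
Total Δv = Δv₁ + Δv₂ = 13.91 km/s.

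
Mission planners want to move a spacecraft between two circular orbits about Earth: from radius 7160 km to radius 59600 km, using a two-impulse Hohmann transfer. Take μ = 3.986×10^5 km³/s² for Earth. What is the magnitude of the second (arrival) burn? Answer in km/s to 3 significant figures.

Δv₂ = 1.39 km/s

Semi-major axis of the transfer orbit: a_t = (7160 + 59600)/2 = 33380 km.
On the circular orbit at r = 59600 km, v_c = √(μ/r) = 2.586 km/s.
Transfer-orbit speed at the same r (vis-viva, a = a_t): v_t = √[μ(2/r − 1/a_t)] = 1.198 km/s.
Δv₂ = |v_t − v_c| = |1.198 − 2.586| = 1.388 km/s.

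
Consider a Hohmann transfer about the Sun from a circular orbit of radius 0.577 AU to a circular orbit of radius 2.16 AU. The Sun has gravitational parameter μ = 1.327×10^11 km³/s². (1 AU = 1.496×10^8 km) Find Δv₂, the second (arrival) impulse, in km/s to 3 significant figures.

In km: r₁ = 0.577 × 1.496×10^8 = 8.63192×10^7 km; r₂ = 2.16 × 1.496×10^8 = 3.23136×10^8 km.
Transfer-ellipse semi-major axis a_t = (r₁ + r₂)/2 = (8.63192×10^7 + 3.23136×10^8)/2 = 2.047276×10^8 km.
Circular speed at r = 3.23136×10^8 km: v_c = √(μ/r) = 20.265 km/s.
Vis-viva on the transfer ellipse at r = 3.23136×10^8 km gives v_t = √[μ(2/r − 1/a_t)] = 13.159 km/s.
Δv₂ = |v_t − v_c| = |13.159 − 20.265| = 7.106 km/s.

Δv₂ = 7.11 km/s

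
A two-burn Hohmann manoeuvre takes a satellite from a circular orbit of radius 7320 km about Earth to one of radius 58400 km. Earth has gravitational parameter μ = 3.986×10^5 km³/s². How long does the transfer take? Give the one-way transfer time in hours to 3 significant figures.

t = 8.23 hours

The Hohmann ellipse has a_t = (r₁ + r₂)/2 = 32860 km.
Transfer time t = π√(a_t³/μ) = π√((32860)³ / 3.986×10^5) = 29640 s.
Converting: 29640 s ÷ 3600 s/hour = 8.23 hours.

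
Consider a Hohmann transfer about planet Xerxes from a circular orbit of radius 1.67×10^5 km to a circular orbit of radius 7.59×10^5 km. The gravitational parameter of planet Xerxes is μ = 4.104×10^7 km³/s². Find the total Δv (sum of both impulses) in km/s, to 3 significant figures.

Δv = 7.33 km/s

The Hohmann ellipse has a_t = (r₁ + r₂)/2 = 4.630×10^5 km.
At r₁ the circular-orbit speed is v₁ = √(μ/r₁) = 15.676 km/s.
On the transfer ellipse at r₁, v² = μ(2/r − 1/a) gives v_p = √[μ(2/r₁ − 1/a_t)] = 20.071 km/s.
First burn Δv₁ = |v_p − v₁| = 4.395 km/s.
Circular speed at r₂: v₂ = √(μ/r₂) = 7.353 km/s.
Transfer-orbit speed at r₂: v_a = √[μ(2/r₂ − 1/a_t)] = 4.416 km/s.
Second burn Δv₂ = |v₂ − v_a| = 2.937 km/s.
Total Δv = Δv₁ + Δv₂ = 7.332 km/s.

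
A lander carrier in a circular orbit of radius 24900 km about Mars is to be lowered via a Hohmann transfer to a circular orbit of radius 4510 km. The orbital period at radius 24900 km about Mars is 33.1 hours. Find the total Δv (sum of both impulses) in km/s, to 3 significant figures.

From Kepler's third law T² = 4π²r³/μ at r = 24900 km, T = 33.1 hours = 33.1 × 3600 s = 1.1916×10^5 s: μ = 4π²r³/T² = 42923.7 km³/s².
Semi-major axis of the transfer orbit: a_t = (24900 + 4510)/2 = 14705 km.
At r₁ the circular-orbit speed is v₁ = √(μ/r₁) = 1.31295 km/s.
Transfer-orbit speed at r₁ (v² = μ(2/r − 1/a)): v_a = √[μ(2/r₁ − 1/a_t)] = 0.727117 km/s.
First burn Δv₁ = |v_a − v₁| = 0.5858 km/s.
At r₂, v₂ = √(μ/r₂) = 3.08504 km/s.
Transfer-orbit speed at r₂: v_p = √[μ(2/r₂ − 1/a_t)] = 4.01446 km/s.
Second burn Δv₂ = |v₂ − v_p| = 0.9294 km/s.
Total Δv = Δv₁ + Δv₂ = 1.515 km/s.

Δv = 1.52 km/s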